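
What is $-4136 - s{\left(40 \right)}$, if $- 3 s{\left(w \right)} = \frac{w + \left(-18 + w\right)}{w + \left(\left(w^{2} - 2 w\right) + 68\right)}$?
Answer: $- \frac{10100081}{2442} \approx -4136.0$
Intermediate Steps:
$s{\left(w \right)} = - \frac{-18 + 2 w}{3 \left(68 + w^{2} - w\right)}$ ($s{\left(w \right)} = - \frac{\left(w + \left(-18 + w\right)\right) \frac{1}{w + \left(\left(w^{2} - 2 w\right) + 68\right)}}{3} = - \frac{\left(-18 + 2 w\right) \frac{1}{w + \left(68 + w^{2} - 2 w\right)}}{3} = - \frac{\left(-18 + 2 w\right) \frac{1}{68 + w^{2} - w}}{3} = - \frac{\frac{1}{68 + w^{2} - w} \left(-18 + 2 w\right)}{3} = - \frac{-18 + 2 w}{3 \left(68 + w^{2} - w\right)}$)
$-4136 - s{\left(40 \right)} = -4136 - \frac{6 - \frac{80}{3}}{68 + 40^{2} - 40} = -4136 - \frac{6 - \frac{80}{3}}{68 + 1600 - 40} = -4136 - \frac{1}{1628} \left(- \frac{62}{3}\right) = -4136 - - \frac{31}{2442} = -4136 + \frac{31}{2442} = - \frac{10100081}{2442}$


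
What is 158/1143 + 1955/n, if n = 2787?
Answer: 891637/1061847 ≈ 0.83970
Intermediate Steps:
158/1143 + 1955/n = 158/1143 + 1955/2787 = 891637/1061847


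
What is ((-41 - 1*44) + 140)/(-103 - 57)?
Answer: -11/32 ≈ -0.34375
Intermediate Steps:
((-41 - 1*44) + 140)/(-103 - 57) = ((-41 - 44) + 140)/(-160) = (-85 + 140)*(-1/160) = 55*(-1/160) = -11/32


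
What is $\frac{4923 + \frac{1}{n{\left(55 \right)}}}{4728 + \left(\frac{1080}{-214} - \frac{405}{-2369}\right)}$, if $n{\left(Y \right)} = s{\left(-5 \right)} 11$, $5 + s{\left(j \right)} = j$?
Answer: $\frac{137268395507}{131695486890} \approx 1.0423$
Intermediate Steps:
$s{\left(j \right)} = -5 + j$
$n{\left(Y \right)} = -110$ ($n{\left(Y \right)} = \left(-5 - 5\right) 11 = \left(-10\right) 11 = -110$)
$\frac{4923 + \frac{1}{n{\left(55 \right)}}}{4728 + \left(\frac{1080}{-214} - \frac{405}{-2369}\right)} = \frac{4923 + \frac{1}{-110}}{4728 + \left(\frac{1080}{-214} - \frac{405}{-2369}\right)} = \frac{4923 - \frac{1}{110}}{4728 + \left(1080 \left(- \frac{1}{214}\right) - - \frac{405}{2369}\right)} = \frac{541529}{110 \left(4728 + \left(- \frac{540}{107} + \frac{405}{2369}\right)\right)} = \frac{541529}{110 \left(4728 - \frac{1235925}{253483}\right)} = \frac{541529}{110 \cdot \frac{1197231699}{253483}} = \frac{541529}{110} \cdot \frac{253483}{1197231699} = \frac{137268395507}{131695486890}$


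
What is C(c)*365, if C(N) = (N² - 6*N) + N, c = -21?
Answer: 199290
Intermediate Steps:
C(N) = N² - 5*N
C(c)*365 = -21*(-5 - 21)*365 = -21*(-26)*365 = 546*365 = 199290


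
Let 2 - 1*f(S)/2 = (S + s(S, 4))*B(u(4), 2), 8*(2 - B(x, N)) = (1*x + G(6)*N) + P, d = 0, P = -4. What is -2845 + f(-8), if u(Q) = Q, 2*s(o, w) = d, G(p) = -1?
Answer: -2805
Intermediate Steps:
s(o, w) = 0 (s(o, w) = (½)*0 = 0)
B(x, N) = 5/2 - x/8 + N/8 (B(x, N) = 2 - ((1*x - N) - 4)/8 = 2 - ((x - N) - 4)/8 = 2 - (-4 + x - N)/8 = 2 + (½ - x/8 + N/8) = 5/2 - x/8 + N/8)
f(S) = 4 - 9*S/2 (f(S) = 4 - 2*(S + 0)*(5/2 - ⅛*4 + (⅛)*2) = 4 - 2*S*(5/2 - ½ + ¼) = 4 - 2*S*9/4 = 4 - 9*S/2)
-2845 + f(-8) = -2845 + (4 - 9/2*(-8)) = -2845 + (4 + 36) = -2845 + 40 = -2805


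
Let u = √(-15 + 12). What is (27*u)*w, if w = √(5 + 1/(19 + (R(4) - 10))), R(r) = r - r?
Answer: 9*I*√138 ≈ 105.73*I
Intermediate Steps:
u = I*√3 (u = √(-3) = I*√3 ≈ 1.732*I)
R(r) = 0
w = √46/3 (w = √(5 + 1/(19 + (0 - 10))) = √(5 + 1/(19 - 10)) = √(5 + 1/9) = √(5 + ⅑) = √(46/9) = √46/3 ≈ 2.2608)
(27*u)*w = (27*(I*√3))*(√46/3) = (27*I*√3)*(√46/3) = 9*I*√138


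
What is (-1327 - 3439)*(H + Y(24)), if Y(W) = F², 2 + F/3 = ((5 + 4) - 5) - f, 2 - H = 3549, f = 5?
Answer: 16518956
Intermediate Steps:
H = -3547 (H = 2 - 1*3549 = 2 - 3549 = -3547)
F = -9 (F = -6 + 3*(((5 + 4) - 5) - 1*5) = -6 + 3*((9 - 5) - 5) = -6 + 3*(4 - 5) = -6 + 3*(-1) = -6 - 3 = -9)
Y(W) = 81 (Y(W) = (-9)² = 81)
(-1327 - 3439)*(H + Y(24)) = (-1327 - 3439)*(-3547 + 81) = -4766*(-3466) = 16518956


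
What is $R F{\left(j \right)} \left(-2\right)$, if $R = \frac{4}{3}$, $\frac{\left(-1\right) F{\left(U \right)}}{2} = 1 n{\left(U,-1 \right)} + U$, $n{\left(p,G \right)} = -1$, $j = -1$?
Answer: $- \frac{32}{3} \approx -10.667$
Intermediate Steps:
$F{\left(U \right)} = 2 - 2 U$ ($F{\left(U \right)} = - 2 \left(1 \left(-1\right) + U\right) = - 2 \left(-1 + U\right) = 2 - 2 U$)
$R = \frac{4}{3}$ ($R = 4 \cdot \frac{1}{3} = \frac{4}{3} \approx 1.3333$)
$R F{\left(j \right)} \left(-2\right) = \frac{4 \left(2 - -2\right)}{3} \left(-2\right) = \frac{4 \left(2 + 2\right)}{3} \left(-2\right) = \frac{4}{3} \cdot 4 \left(-2\right) = \frac{16}{3} \left(-2\right) = - \frac{32}{3}$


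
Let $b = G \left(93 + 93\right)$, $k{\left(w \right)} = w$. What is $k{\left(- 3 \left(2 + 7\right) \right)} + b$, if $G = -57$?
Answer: $-10629$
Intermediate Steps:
$b = -10602$ ($b = - 57 \left(93 + 93\right) = \left(-57\right) 186 = -10602$)
$k{\left(- 3 \left(2 + 7\right) \right)} + b = - 3 \left(2 + 7\right) - 10602 = \left(-3\right) 9 - 10602 = -27 - 10602 = -10629$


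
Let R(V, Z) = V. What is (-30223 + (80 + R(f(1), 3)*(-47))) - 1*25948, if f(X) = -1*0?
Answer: -56091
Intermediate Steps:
f(X) = 0
(-30223 + (80 + R(f(1), 3)*(-47))) - 1*25948 = (-30223 + (80 + 0*(-47))) - 1*25948 = (-30223 + (80 + 0)) - 25948 = (-30223 + 80) - 25948 = -30143 - 25948 = -56091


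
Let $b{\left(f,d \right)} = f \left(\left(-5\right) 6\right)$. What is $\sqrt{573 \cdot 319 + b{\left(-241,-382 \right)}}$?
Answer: $3 \sqrt{21113} \approx 435.91$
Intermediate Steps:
$b{\left(f,d \right)} = - 30 f$ ($b{\left(f,d \right)} = f \left(-30\right) = - 30 f$)
$\sqrt{573 \cdot 319 + b{\left(-241,-382 \right)}} = \sqrt{573 \cdot 319 - -7230} = \sqrt{182787 + 7230} = \sqrt{190017} = 3 \sqrt{21113}$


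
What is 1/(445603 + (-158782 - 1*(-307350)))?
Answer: 1/594171 ≈ 1.6830e-6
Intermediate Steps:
1/(445603 + (-158782 - 1*(-307350))) = 1/(445603 + (-158782 + 307350)) = 1/(445603 + 148568) = 1/594171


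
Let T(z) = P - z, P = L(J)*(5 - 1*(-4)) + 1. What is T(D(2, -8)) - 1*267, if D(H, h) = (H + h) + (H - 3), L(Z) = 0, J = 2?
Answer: -259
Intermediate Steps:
D(H, h) = -3 + h + 2*H (D(H, h) = (H + h) + (-3 + H) = -3 + h + 2*H)
P = 1 (P = 0*(5 - 1*(-4)) + 1 = 0*(5 + 4) + 1 = 0*9 + 1 = 0 + 1 = 1)
T(z) = 1 - z
T(D(2, -8)) - 1*267 = (1 - (-3 - 8 + 2*2)) - 1*267 = (1 - (-3 - 8 + 4)) - 267 = (1 - 1*(-7)) - 267 = (1 + 7) - 267 = 8 - 267 = -259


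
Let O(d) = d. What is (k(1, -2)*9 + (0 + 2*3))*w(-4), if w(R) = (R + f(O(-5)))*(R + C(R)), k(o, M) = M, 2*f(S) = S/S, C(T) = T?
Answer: -336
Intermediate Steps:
f(S) = ½ (f(S) = (S/S)/2 = (½)*1 = ½)
w(R) = 2*R*(½ + R) (w(R) = (R + ½)*(R + R) = (½ + R)*(2*R) = 2*R*(½ + R))
(k(1, -2)*9 + (0 + 2*3))*w(-4) = (-2*9 + (0 + 2*3))*(-4*(1 + 2*(-4))) = (-18 + (0 + 6))*(-4*(1 - 8)) = (-18 + 6)*(-4*(-7)) = -12*28 = -336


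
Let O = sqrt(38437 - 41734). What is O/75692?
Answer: I*sqrt(3297)/75692 ≈ 0.00075859*I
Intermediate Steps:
O = I*sqrt(3297) (O = sqrt(-3297) = I*sqrt(3297) ≈ 57.419*I)
O/75692 = (I*sqrt(3297))/75692 = (I*sqrt(3297))*(1/75692) = I*sqrt(3297)/75692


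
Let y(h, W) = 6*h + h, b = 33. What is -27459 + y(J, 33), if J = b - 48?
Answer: -27564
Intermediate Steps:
J = -15 (J = 33 - 48 = -15)
y(h, W) = 7*h
-27459 + y(J, 33) = -27459 + 7*(-15) = -27459 - 105 = -27564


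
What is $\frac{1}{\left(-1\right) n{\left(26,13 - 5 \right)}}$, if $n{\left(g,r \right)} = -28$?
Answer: $\frac{1}{28} \approx 0.035714$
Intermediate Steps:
$\frac{1}{\left(-1\right) n{\left(26,13 - 5 \right)}} = \frac{1}{\left(-1\right) \left(-28\right)} = \frac{1}{28}$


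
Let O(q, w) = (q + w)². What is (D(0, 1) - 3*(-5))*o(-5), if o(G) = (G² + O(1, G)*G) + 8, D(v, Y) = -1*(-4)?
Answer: -893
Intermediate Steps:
D(v, Y) = 4
o(G) = 8 + G² + G*(1 + G)² (o(G) = (G² + (1 + G)²*G) + 8 = (G² + G*(1 + G)²) + 8 = 8 + G² + G*(1 + G)²)
(D(0, 1) - 3*(-5))*o(-5) = (4 - 3*(-5))*(8 + (-5)² - 5*(1 - 5)²) = (4 + 15)*(8 + 25 - 5*(-4)²) = 19*(8 + 25 - 5*16) = 19*(8 + 25 - 80) = 19*(-47) = -893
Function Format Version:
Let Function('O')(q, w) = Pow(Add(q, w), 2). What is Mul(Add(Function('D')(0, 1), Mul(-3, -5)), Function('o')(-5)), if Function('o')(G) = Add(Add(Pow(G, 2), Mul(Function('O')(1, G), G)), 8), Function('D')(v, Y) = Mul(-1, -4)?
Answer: -893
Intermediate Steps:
Function('D')(v, Y) = 4
Function('o')(G) = Add(8, Pow(G, 2), Mul(G, Pow(Add(1, G), 2))) (Function('o')(G) = Add(Add(Pow(G, 2), Mul(Pow(Add(1, G), 2), G)), 8) = Add(Add(Pow(G, 2), Mul(G, Pow(Add(1, G), 2))), 8) = Add(8, Pow(G, 2), Mul(G, Pow(Add(1, G), 2))))
Mul(Add(Function('D')(0, 1), Mul(-3, -5)), Function('o')(-5)) = Mul(Add(4, Mul(-3, -5)), Add(8, Pow(-5, 2), Mul(-5, Pow(Add(1, -5), 2)))) = Mul(Add(4, 15), Add(8, 25, Mul(-5, Pow(-4, 2)))) = Mul(19, Add(8, 25, Mul(-5, 16))) = Mul(19, Add(8, 25, -80)) = Mul(19, -47) = -893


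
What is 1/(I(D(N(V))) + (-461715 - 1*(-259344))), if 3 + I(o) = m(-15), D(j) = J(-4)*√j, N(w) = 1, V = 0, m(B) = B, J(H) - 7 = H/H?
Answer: -1/202389 ≈ -4.9410e-6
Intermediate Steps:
J(H) = 8 (J(H) = 7 + H/H = 7 + 1 = 8)
D(j) = 8*√j
I(o) = -18 (I(o) = -3 - 15 = -18)
1/(I(D(N(V))) + (-461715 - 1*(-259344))) = 1/(-18 + (-461715 - 1*(-259344))) = 1/(-18 + (-461715 + 259344)) = 1/(-18 - 202371) = 1/(-202389) = -1/202389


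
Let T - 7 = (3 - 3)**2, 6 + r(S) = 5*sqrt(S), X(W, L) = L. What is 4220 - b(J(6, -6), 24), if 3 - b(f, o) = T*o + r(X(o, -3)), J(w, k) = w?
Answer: 4379 + 5*I*sqrt(3) ≈ 4379.0 + 8.6602*I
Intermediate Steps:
r(S) = -6 + 5*sqrt(S)
T = 7 (T = 7 + (3 - 3)**2 = 7 + 0**2 = 7 + 0 = 7)
b(f, o) = 9 - 7*o - 5*I*sqrt(3) (b(f, o) = 3 - (7*o + (-6 + 5*sqrt(-3))) = 3 - (7*o + (-6 + 5*(I*sqrt(3)))) = 3 - (7*o + (-6 + 5*I*sqrt(3))) = 3 - (-6 + 7*o + 5*I*sqrt(3)) = 3 + (6 - 7*o - 5*I*sqrt(3)) = 9 - 7*o - 5*I*sqrt(3))
4220 - b(J(6, -6), 24) = 4220 - (9 - 7*24 - 5*I*sqrt(3)) = 4220 - (9 - 168 - 5*I*sqrt(3)) = 4220 - (-159 - 5*I*sqrt(3)) = 4220 + (159 + 5*I*sqrt(3)) = 4379 + 5*I*sqrt(3)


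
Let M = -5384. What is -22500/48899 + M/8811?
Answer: -461519716/430849089 ≈ -1.0712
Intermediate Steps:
-22500/48899 + M/8811 = -22500/48899 - 5384/8811 = -461519716/430849089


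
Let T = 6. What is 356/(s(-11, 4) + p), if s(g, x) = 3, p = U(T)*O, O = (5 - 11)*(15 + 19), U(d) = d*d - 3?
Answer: -356/6729 ≈ -0.052905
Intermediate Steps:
U(d) = -3 + d² (U(d) = d² - 3 = -3 + d²)
O = -204 (O = -6*34 = -204)
p = -6732 (p = (-3 + 6²)*(-204) = (-3 + 36)*(-204) = 33*(-204) = -6732)
356/(s(-11, 4) + p) = 356/(3 - 6732) = 356/(-6729) = 356*(-1/6729) = -356/6729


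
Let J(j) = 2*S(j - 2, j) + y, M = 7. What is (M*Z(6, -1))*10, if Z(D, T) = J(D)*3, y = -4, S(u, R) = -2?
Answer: -1680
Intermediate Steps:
J(j) = -8 (J(j) = 2*(-2) - 4 = -4 - 4 = -8)
Z(D, T) = -24 (Z(D, T) = -8*3 = -24)
(M*Z(6, -1))*10 = (7*(-24))*10 = -168*10 = -1680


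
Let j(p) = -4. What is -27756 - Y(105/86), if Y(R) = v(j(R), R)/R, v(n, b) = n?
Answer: -2914036/105 ≈ -27753.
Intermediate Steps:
Y(R) = -4/R
-27756 - Y(105/86) = -27756 - (-4)/(105/86) = -27756 - (-4)/(105*(1/86)) = -27756 - (-4)/105/86 = -27756 - (-4)*86/105 = -27756 - 1*(-344/105) = -27756 + 344/105 = -2914036/105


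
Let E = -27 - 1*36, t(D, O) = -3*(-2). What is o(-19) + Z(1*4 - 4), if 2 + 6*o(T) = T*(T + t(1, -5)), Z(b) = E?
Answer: -133/6 ≈ -22.167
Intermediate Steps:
t(D, O) = 6
E = -63 (E = -27 - 36 = -63)
Z(b) = -63
o(T) = -1/3 + T*(6 + T)/6 (o(T) = -1/3 + (T*(T + 6))/6 = -1/3 + (T*(6 + T))/6 = -1/3 + T*(6 + T)/6)
o(-19) + Z(1*4 - 4) = (-1/3 - 19 + (1/6)*(-19)**2) - 63 = (-1/3 - 19 + (1/6)*361) - 63 = (-1/3 - 19 + 361/6) - 63 = 245/6 - 63 = -133/6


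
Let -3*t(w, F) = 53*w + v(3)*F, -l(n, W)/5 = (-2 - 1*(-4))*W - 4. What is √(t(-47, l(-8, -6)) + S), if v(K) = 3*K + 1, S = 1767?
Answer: 4*√1311/3 ≈ 48.277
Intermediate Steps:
v(K) = 1 + 3*K
l(n, W) = 20 - 10*W (l(n, W) = -5*((-2 - 1*(-4))*W - 4) = -5*((-2 + 4)*W - 4) = -5*(2*W - 4) = -5*(-4 + 2*W) = 20 - 10*W)
t(w, F) = -53*w/3 - 10*F/3 (t(w, F) = -(53*w + (1 + 3*3)*F)/3 = -(53*w + (1 + 9)*F)/3 = -(53*w + 10*F)/3 = -(10*F + 53*w)/3 = -53*w/3 - 10*F/3)
√(t(-47, l(-8, -6)) + S) = √((-53/3*(-47) - 10*(20 - 10*(-6))/3) + 1767) = √((2491/3 - 10*(20 + 60)/3) + 1767) = √((2491/3 - 10/3*80) + 1767) = √((2491/3 - 800/3) + 1767) = √(1691/3 + 1767) = √(6992/3) = 4*√1311/3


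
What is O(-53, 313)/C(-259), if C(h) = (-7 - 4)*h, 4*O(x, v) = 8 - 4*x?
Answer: 5/259 ≈ 0.019305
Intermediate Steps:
O(x, v) = 2 - x (O(x, v) = (8 - 4*x)/4 = 2 - x)
C(h) = -11*h
O(-53, 313)/C(-259) = (2 - 1*(-53))/((-11*(-259))) = (2 + 53)/2849 = 55*(1/2849) = 5/259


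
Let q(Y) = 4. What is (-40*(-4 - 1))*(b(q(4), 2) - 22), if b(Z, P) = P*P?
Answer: -3600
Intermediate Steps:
b(Z, P) = P²
(-40*(-4 - 1))*(b(q(4), 2) - 22) = (-40*(-4 - 1))*(2² - 22) = (-40*(-5))*(4 - 22) = -10*(-20)*(-18) = 200*(-18) = -3600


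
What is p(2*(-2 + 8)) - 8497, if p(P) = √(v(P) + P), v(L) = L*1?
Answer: -8497 + 2*√6 ≈ -8492.1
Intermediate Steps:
v(L) = L
p(P) = √2*√P (p(P) = √(P + P) = √(2*P) = √2*√P)
p(2*(-2 + 8)) - 8497 = √2*√(2*(-2 + 8)) - 8497 = √2*√(2*6) - 8497 = √2*√12 - 8497 = √2*(2*√3) - 8497 = 2*√6 - 8497 = -8497 + 2*√6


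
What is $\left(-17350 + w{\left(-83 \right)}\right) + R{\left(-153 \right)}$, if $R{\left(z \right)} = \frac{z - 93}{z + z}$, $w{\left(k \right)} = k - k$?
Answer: $- \frac{884809}{51} \approx -17349.0$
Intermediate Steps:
$w{\left(k \right)} = 0$
$R{\left(z \right)} = \frac{-93 + z}{2 z}$
$\left(-17350 + w{\left(-83 \right)}\right) + R{\left(-153 \right)} = \left(-17350 + 0\right) + \frac{-93 - 153}{2 \left(-153\right)} = -17350 + \frac{1}{2} \left(- \frac{1}{153}\right) \left(-246\right) = -17350 + \frac{41}{51} = - \frac{884809}{51}$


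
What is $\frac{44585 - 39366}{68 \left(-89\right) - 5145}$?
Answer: $- \frac{5219}{11197} \approx -0.46611$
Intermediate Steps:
$\frac{44585 - 39366}{68 \left(-89\right) - 5145} = \frac{5219}{-6052 - 5145} = \frac{5219}{-11197} = 5219 \left(- \frac{1}{11197}\right) = - \frac{5219}{11197}$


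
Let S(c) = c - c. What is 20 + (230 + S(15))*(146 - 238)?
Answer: -21140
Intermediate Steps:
S(c) = 0
20 + (230 + S(15))*(146 - 238) = 20 + (230 + 0)*(146 - 238) = 20 + 230*(-92) = 20 - 21160 = -21140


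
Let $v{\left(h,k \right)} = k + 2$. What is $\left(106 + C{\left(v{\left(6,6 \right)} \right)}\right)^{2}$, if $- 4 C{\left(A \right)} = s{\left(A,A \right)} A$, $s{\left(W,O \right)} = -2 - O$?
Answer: $15876$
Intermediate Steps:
$v{\left(h,k \right)} = 2 + k$
$C{\left(A \right)} = - \frac{A \left(-2 - A\right)}{4}$ ($C{\left(A \right)} = - \frac{\left(-2 - A\right) A}{4} = - \frac{A \left(-2 - A\right)}{4}$)
$\left(106 + C{\left(v{\left(6,6 \right)} \right)}\right)^{2} = \left(106 + \frac{\left(2 + 6\right) \left(2 + \left(2 + 6\right)\right)}{4}\right)^{2} = \left(106 + \frac{1}{4} \cdot 8 \left(2 + 8\right)\right)^{2} = \left(106 + \frac{1}{4} \cdot 8 \cdot 10\right)^{2} = \left(106 + 20\right)^{2} = 126^{2} = 15876$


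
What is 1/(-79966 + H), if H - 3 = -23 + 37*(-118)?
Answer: -1/84352 ≈ -1.1855e-5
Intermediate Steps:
H = -4386 (H = 3 + (-23 + 37*(-118)) = 3 + (-23 - 4366) = 3 - 4389 = -4386)
1/(-79966 + H) = 1/(-79966 - 4386) = 1/(-84352) = -1/84352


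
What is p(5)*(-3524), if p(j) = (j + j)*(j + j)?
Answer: -352400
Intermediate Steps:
p(j) = 4*j**2 (p(j) = (2*j)*(2*j) = 4*j**2)
p(5)*(-3524) = (4*5**2)*(-3524) = (4*25)*(-3524) = 100*(-3524) = -352400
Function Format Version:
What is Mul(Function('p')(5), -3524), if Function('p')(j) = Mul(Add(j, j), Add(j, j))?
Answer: -352400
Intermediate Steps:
Function('p')(j) = Mul(4, Pow(j, 2)) (Function('p')(j) = Mul(Mul(2, j), Mul(2, j)) = Mul(4, Pow(j, 2)))
Mul(Function('p')(5), -3524) = Mul(Mul(4, Pow(5, 2)), -3524) = Mul(Mul(4, 25), -3524) = Mul(100, -3524) = -352400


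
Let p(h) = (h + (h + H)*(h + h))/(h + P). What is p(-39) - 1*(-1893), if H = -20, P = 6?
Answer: 19302/11 ≈ 1754.7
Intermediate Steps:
p(h) = (h + 2*h*(-20 + h))/(6 + h) (p(h) = (h + (h - 20)*(h + h))/(h + 6) = (h + (-20 + h)*(2*h))/(6 + h) = (h + 2*h*(-20 + h))/(6 + h))
p(-39) - 1*(-1893) = -39*(-39 + 2*(-39))/(6 - 39) - 1*(-1893) = -39*(-39 - 78)/(-33) + 1893 = -39*(-1/33)*(-117) + 1893 = -1521/11 + 1893 = 19302/11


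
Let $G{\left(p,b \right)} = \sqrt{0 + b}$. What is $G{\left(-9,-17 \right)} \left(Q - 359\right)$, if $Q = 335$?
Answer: $- 24 i \sqrt{17} \approx - 98.955 i$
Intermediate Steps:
$G{\left(p,b \right)} = \sqrt{b}$
$G{\left(-9,-17 \right)} \left(Q - 359\right) = \sqrt{-17} \left(335 - 359\right) = i \sqrt{17} \left(-24\right) = - 24 i \sqrt{17}$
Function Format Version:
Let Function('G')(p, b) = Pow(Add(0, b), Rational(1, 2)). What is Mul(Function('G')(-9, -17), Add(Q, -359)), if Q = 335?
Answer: Mul(-24, I, Pow(17, Rational(1, 2))) ≈ Mul(-98.955, I)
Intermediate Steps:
Function('G')(p, b) = Pow(b, Rational(1, 2))
Mul(Function('G')(-9, -17), Add(Q, -359)) = Mul(Pow(-17, Rational(1, 2)), Add(335, -359)) = Mul(Mul(I, Pow(17, Rational(1, 2))), -24) = Mul(-24, I, Pow(17, Rational(1, 2)))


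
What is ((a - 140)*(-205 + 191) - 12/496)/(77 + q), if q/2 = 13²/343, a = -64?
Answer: 121470363/3316876 ≈ 36.622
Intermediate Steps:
q = 338/343 (q = 2*(13²/343) = 2*(169*(1/343)) = 2*(169/343) = 338/343 ≈ 0.98542)
((a - 140)*(-205 + 191) - 12/496)/(77 + q) = ((-64 - 140)*(-205 + 191) - 12/496)/(77 + 338/343) = (-204*(-14) - 12*1/496)/(26749/343) = (2856 - 3/124)*(343/26749) = (354141/124)*(343/26749) = 121470363/3316876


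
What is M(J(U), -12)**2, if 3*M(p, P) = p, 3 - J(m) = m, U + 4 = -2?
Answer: 9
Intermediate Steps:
U = -6 (U = -4 - 2 = -6)
J(m) = 3 - m
M(p, P) = p/3
M(J(U), -12)**2 = ((3 - 1*(-6))/3)**2 = ((3 + 6)/3)**2 = ((1/3)*9)**2 = 3**2 = 9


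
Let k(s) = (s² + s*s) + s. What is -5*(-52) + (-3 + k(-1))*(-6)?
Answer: 272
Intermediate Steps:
k(s) = s + 2*s² (k(s) = (s² + s²) + s = 2*s² + s = s + 2*s²)
-5*(-52) + (-3 + k(-1))*(-6) = -5*(-52) + (-3 - (1 + 2*(-1)))*(-6) = 260 + (-3 - (1 - 2))*(-6) = 260 + (-3 - 1*(-1))*(-6) = 260 + (-3 + 1)*(-6) = 260 - 2*(-6) = 260 + 12 = 272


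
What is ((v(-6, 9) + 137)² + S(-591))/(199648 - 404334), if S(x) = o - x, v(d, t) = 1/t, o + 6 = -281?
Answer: -773690/8289783 ≈ -0.093331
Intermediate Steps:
o = -287 (o = -6 - 281 = -287)
S(x) = -287 - x
((v(-6, 9) + 137)² + S(-591))/(199648 - 404334) = ((1/9 + 137)² + (-287 - 1*(-591)))/(199648 - 404334) = ((⅑ + 137)² + (-287 + 591))/(-204686) = ((1234/9)² + 304)*(-1/204686) = (1522756/81 + 304)*(-1/204686) = (1547380/81)*(-1/204686) = -773690/8289783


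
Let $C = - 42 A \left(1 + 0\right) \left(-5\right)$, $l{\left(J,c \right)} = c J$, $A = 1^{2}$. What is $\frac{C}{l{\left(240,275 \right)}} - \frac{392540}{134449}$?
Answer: $- \frac{862646857}{295787800} \approx -2.9164$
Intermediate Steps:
$A = 1$
$l{\left(J,c \right)} = J c$
$C = 210$ ($C = \left(-42\right) 1 \left(1 + 0\right) \left(-5\right) = - 42 \cdot 1 \left(-5\right) = \left(-42\right) \left(-5\right) = 210$)
$\frac{C}{l{\left(240,275 \right)}} - \frac{392540}{134449} = \frac{210}{240 \cdot 275} - \frac{392540}{134449} = \frac{210}{66000} - \frac{392540}{134449} = 210 \cdot \frac{1}{66000} - \frac{392540}{134449} = \frac{7}{2200} - \frac{392540}{134449} = - \frac{862646857}{295787800}$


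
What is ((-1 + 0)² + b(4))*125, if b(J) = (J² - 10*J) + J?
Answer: -2375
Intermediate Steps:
b(J) = J² - 9*J
((-1 + 0)² + b(4))*125 = ((-1 + 0)² + 4*(-9 + 4))*125 = ((-1)² + 4*(-5))*125 = (1 - 20)*125 = -19*125 = -2375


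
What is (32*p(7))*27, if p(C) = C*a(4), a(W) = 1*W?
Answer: 24192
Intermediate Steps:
a(W) = W
p(C) = 4*C (p(C) = C*4 = 4*C)
(32*p(7))*27 = (32*(4*7))*27 = (32*28)*27 = 896*27 = 24192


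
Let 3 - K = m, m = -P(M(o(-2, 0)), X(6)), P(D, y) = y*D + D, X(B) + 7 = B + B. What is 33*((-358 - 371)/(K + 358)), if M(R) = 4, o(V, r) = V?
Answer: -2187/35 ≈ -62.486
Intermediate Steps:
X(B) = -7 + 2*B (X(B) = -7 + (B + B) = -7 + 2*B)
P(D, y) = D + D*y (P(D, y) = D*y + D = D + D*y)
m = -24 (m = -4*(1 + (-7 + 2*6)) = -4*(1 + (-7 + 12)) = -4*(1 + 5) = -4*6 = -1*24 = -24)
K = 27 (K = 3 - 1*(-24) = 3 + 24 = 27)
33*((-358 - 371)/(K + 358)) = 33*((-358 - 371)/(27 + 358)) = 33*(-729/385) = -2187/35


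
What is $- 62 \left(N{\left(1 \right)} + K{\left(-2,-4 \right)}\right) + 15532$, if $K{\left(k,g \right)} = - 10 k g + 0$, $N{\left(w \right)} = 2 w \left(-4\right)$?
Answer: $20988$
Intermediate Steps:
$N{\left(w \right)} = - 8 w$
$K{\left(k,g \right)} = - 10 g k$ ($K{\left(k,g \right)} = - 10 g k + 0 = - 10 g k$)
$- 62 \left(N{\left(1 \right)} + K{\left(-2,-4 \right)}\right) + 15532 = - 62 \left(\left(-8\right) 1 - \left(-40\right) \left(-2\right)\right) + 15532 = - 62 \left(-8 - 80\right) + 15532 = \left(-62\right) \left(-88\right) + 15532 = 5456 + 15532 = 20988$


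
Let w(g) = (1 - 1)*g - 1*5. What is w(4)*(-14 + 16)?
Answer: -10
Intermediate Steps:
w(g) = -5 (w(g) = 0*g - 5 = 0 - 5 = -5)
w(4)*(-14 + 16) = -5*(-14 + 16) = -5*2 = -10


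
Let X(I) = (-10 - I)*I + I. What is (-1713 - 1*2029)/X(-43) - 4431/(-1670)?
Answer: 6363631/1220770 ≈ 5.2128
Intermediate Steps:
X(I) = I + I*(-10 - I) (X(I) = I*(-10 - I) + I = I + I*(-10 - I))
(-1713 - 1*2029)/X(-43) - 4431/(-1670) = (-1713 - 1*2029)/((-1*(-43)*(9 - 43))) - 4431/(-1670) = (-1713 - 2029)/((-1*(-43)*(-34))) - 4431*(-1/1670) = -3742/(-1462) + 4431/1670 = -3742*(-1/1462) + 4431/1670 = 1871/731 + 4431/1670 = 6363631/1220770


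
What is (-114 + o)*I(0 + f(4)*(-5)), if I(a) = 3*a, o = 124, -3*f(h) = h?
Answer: 200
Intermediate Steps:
f(h) = -h/3
(-114 + o)*I(0 + f(4)*(-5)) = (-114 + 124)*(3*(0 - 1/3*4*(-5))) = 10*(3*(0 - 4/3*(-5))) = 10*(3*(0 + 20/3)) = 10*(3*(20/3)) = 10*20 = 200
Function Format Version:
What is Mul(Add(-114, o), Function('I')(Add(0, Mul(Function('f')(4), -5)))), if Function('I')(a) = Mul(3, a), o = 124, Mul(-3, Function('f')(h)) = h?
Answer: 200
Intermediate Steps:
Function('f')(h) = Mul(Rational(-1, 3), h)
Mul(Add(-114, o), Function('I')(Add(0, Mul(Function('f')(4), -5)))) = Mul(Add(-114, 124), Mul(3, Add(0, Mul(Mul(Rational(-1, 3), 4), -5)))) = Mul(10, Mul(3, Add(0, Mul(Rational(-4, 3), -5)))) = Mul(10, Mul(3, Add(0, Rational(20, 3)))) = Mul(10, Mul(3, Rational(20, 3))) = Mul(10, 20) = 200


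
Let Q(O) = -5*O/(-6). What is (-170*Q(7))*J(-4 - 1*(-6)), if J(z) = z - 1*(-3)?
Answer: -14875/3 ≈ -4958.3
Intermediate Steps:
Q(O) = 5*O/6 (Q(O) = -5*O*(-⅙) = -5*(-O/6) = -(-5)*O/6 = 5*O/6)
J(z) = 3 + z (J(z) = z + 3 = 3 + z)
(-170*Q(7))*J(-4 - 1*(-6)) = (-425*7/3)*(3 + (-4 - 1*(-6))) = (-170*35/6)*(3 + (-4 + 6)) = -2975*(3 + 2)/3 = -2975/3*5 = -14875/3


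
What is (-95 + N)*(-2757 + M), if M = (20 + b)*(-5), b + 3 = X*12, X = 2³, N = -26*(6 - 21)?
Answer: -979990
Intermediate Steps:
N = 390 (N = -26*(-15) = 390)
X = 8
b = 93 (b = -3 + 8*12 = -3 + 96 = 93)
M = -565 (M = (20 + 93)*(-5) = 113*(-5) = -565)
(-95 + N)*(-2757 + M) = (-95 + 390)*(-2757 - 565) = 295*(-3322) = -979990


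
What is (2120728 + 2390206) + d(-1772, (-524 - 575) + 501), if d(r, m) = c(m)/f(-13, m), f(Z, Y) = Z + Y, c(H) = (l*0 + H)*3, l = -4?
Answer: 212014036/47 ≈ 4.5109e+6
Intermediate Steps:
c(H) = 3*H (c(H) = (-4*0 + H)*3 = (0 + H)*3 = H*3 = 3*H)
f(Z, Y) = Y + Z
d(r, m) = 3*m/(-13 + m) (d(r, m) = (3*m)/(m - 13) = (3*m)/(-13 + m) = 3*m/(-13 + m))
(2120728 + 2390206) + d(-1772, (-524 - 575) + 501) = (2120728 + 2390206) + 3*((-524 - 575) + 501)/(-13 + ((-524 - 575) + 501)) = 4510934 + 3*(-1099 + 501)/(-13 + (-1099 + 501)) = 4510934 + 3*(-598)/(-13 - 598) = 4510934 + 3*(-598)/(-611) = 4510934 + 3*(-598)*(-1/611) = 4510934 + 138/47 = 212014036/47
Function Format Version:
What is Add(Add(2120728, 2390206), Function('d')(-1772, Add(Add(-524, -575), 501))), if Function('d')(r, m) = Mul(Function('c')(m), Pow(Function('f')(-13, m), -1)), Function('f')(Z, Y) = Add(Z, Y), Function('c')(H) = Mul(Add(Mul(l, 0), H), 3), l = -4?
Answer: Rational(212014036, 47) ≈ 4.5109e+6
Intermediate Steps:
Function('c')(H) = Mul(3, H) (Function('c')(H) = Mul(Add(Mul(-4, 0), H), 3) = Mul(Add(0, H), 3) = Mul(H, 3) = Mul(3, H))
Function('f')(Z, Y) = Add(Y, Z)
Function('d')(r, m) = Mul(3, m, Pow(Add(-13, m), -1)) (Function('d')(r, m) = Mul(Mul(3, m), Pow(Add(m, -13), -1)) = Mul(Mul(3, m), Pow(Add(-13, m), -1)) = Mul(3, m, Pow(Add(-13, m), -1)))
Add(Add(2120728, 2390206), Function('d')(-1772, Add(Add(-524, -575), 501))) = Add(Add(2120728, 2390206), Mul(3, Add(Add(-524, -575), 501), Pow(Add(-13, Add(Add(-524, -575), 501)), -1))) = Add(4510934, Mul(3, Add(-1099, 501), Pow(Add(-13, Add(-1099, 501)), -1))) = Add(4510934, Mul(3, -598, Pow(Add(-13, -598), -1))) = Add(4510934, Mul(3, -598, Pow(-611, -1))) = Add(4510934, Mul(3, -598, Rational(-1, 611))) = Add(4510934, Rational(138, 47)) = Rational(212014036, 47)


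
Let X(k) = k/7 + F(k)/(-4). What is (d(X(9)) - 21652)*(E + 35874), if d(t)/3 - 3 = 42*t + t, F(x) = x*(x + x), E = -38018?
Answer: 400738256/7 ≈ 5.7248e+7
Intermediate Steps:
F(x) = 2*x**2 (F(x) = x*(2*x) = 2*x**2)
X(k) = -k**2/2 + k/7 (X(k) = k/7 + (2*k**2)/(-4) = k*(1/7) + (2*k**2)*(-1/4) = k/7 - k**2/2 = -k**2/2 + k/7)
d(t) = 9 + 129*t (d(t) = 9 + 3*(42*t + t) = 9 + 3*(43*t) = 9 + 129*t)
(d(X(9)) - 21652)*(E + 35874) = ((9 + 129*((1/14)*9*(2 - 7*9))) - 21652)*(-38018 + 35874) = ((9 + 129*((1/14)*9*(2 - 63))) - 21652)*(-2144) = ((9 + 129*((1/14)*9*(-61))) - 21652)*(-2144) = ((9 + 129*(-549/14)) - 21652)*(-2144) = ((9 - 70821/14) - 21652)*(-2144) = (-70695/14 - 21652)*(-2144) = -373823/14*(-2144) = 400738256/7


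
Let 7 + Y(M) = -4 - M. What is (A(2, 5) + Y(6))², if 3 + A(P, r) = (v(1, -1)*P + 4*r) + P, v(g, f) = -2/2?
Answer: 0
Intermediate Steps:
v(g, f) = -1 (v(g, f) = -2*½ = -1)
Y(M) = -11 - M (Y(M) = -7 + (-4 - M) = -11 - M)
A(P, r) = -3 + 4*r (A(P, r) = -3 + ((-P + 4*r) + P) = -3 + 4*r)
(A(2, 5) + Y(6))² = ((-3 + 4*5) + (-11 - 1*6))² = ((-3 + 20) + (-11 - 6))² = (17 - 17)² = 0² = 0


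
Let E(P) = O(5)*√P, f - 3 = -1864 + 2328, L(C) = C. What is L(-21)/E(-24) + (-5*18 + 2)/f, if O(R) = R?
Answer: -88/467 + 7*I*√6/20 ≈ -0.18844 + 0.85732*I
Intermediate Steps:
f = 467 (f = 3 + (-1864 + 2328) = 3 + 464 = 467)
E(P) = 5*√P
L(-21)/E(-24) + (-5*18 + 2)/f = -21*(-I*√6/60) + (-5*18 + 2)/467 = -21*(-I*√6/60) + (-90 + 2)*(1/467) = -21*(-I*√6/60) - 88*1/467 = -(-7)*I*√6/20 - 88/467 = 7*I*√6/20 - 88/467 = -88/467 + 7*I*√6/20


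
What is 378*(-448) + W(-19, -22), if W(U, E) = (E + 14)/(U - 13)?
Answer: -677375/4 ≈ -1.6934e+5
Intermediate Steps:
W(U, E) = (14 + E)/(-13 + U)
378*(-448) + W(-19, -22) = 378*(-448) + (14 - 22)/(-13 - 19) = -169344 - 8/(-32) = -169344 - 1/32*(-8) = -169344 + ¼ = -677375/4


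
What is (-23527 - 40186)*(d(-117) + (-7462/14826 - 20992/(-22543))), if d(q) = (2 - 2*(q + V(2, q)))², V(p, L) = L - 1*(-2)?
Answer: -330299879377712153/23873037 ≈ -1.3836e+10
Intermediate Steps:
V(p, L) = 2 + L (V(p, L) = L + 2 = 2 + L)
d(q) = (-2 - 4*q)² (d(q) = (2 - 2*(q + (2 + q)))² = (2 - 2*(2 + 2*q))² = (2 + (-4 - 4*q))² = (-2 - 4*q)²)
(-23527 - 40186)*(d(-117) + (-7462/14826 - 20992/(-22543))) = (-23527 - 40186)*(4*(1 + 2*(-117))² + (-7462/14826 - 20992/(-22543))) = -63713*(4*(1 - 234)² + (-7462*1/14826 - 20992*(-1/22543))) = -63713*(4*(-233)² + (-533/1059 + 20992/22543)) = -63713*(4*54289 + 10215109/23873037) = -63713*(217156 + 10215109/23873037) = -63713*5184183437881/23873037 = -330299879377712153/23873037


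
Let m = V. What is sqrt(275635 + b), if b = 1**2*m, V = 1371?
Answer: sqrt(277006) ≈ 526.31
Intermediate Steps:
m = 1371
b = 1371 (b = 1**2*1371 = 1*1371 = 1371)
sqrt(275635 + b) = sqrt(275635 + 1371) = sqrt(277006)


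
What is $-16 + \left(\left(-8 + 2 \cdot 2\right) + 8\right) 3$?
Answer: $-4$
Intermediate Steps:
$-16 + \left(\left(-8 + 2 \cdot 2\right) + 8\right) 3 = -16 + \left(\left(-8 + 4\right) + 8\right) 3 = -16 + \left(-4 + 8\right) 3 = -16 + 4 \cdot 3 = -16 + 12 = -4$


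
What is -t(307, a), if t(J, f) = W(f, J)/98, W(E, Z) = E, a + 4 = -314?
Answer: 159/49 ≈ 3.2449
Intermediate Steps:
a = -318 (a = -4 - 314 = -318)
t(J, f) = f/98
-t(307, a) = -(-318)/98 = -1*(-159/49) = 159/49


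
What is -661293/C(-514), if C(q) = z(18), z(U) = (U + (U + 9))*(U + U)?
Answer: -73477/180 ≈ -408.21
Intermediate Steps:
z(U) = 2*U*(9 + 2*U) (z(U) = (U + (9 + U))*(2*U) = (9 + 2*U)*(2*U) = 2*U*(9 + 2*U))
C(q) = 1620 (C(q) = 2*18*(9 + 2*18) = 2*18*(9 + 36) = 2*18*45 = 1620)
-661293/C(-514) = -661293/1620 = -661293*1/1620 = -73477/180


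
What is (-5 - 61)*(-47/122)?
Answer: 1551/61 ≈ 25.426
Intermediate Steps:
(-5 - 61)*(-47/122) = -(-3102)/122 = -66*(-47/122) = 1551/61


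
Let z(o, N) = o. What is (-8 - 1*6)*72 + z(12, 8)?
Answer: -996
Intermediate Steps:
(-8 - 1*6)*72 + z(12, 8) = (-8 - 1*6)*72 + 12 = (-8 - 6)*72 + 12 = -14*72 + 12 = -1008 + 12 = -996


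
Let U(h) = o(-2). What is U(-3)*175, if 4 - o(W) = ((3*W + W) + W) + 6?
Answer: 1400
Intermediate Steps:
o(W) = -2 - 5*W (o(W) = 4 - (((3*W + W) + W) + 6) = 4 - ((4*W + W) + 6) = 4 - (5*W + 6) = 4 - (6 + 5*W) = 4 + (-6 - 5*W) = -2 - 5*W)
U(h) = 8 (U(h) = -2 - 5*(-2) = -2 + 10 = 8)
U(-3)*175 = 8*175 = 1400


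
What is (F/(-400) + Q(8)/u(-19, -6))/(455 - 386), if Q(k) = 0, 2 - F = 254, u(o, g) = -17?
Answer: 21/2300 ≈ 0.0091304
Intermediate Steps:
F = -252 (F = 2 - 1*254 = 2 - 254 = -252)
(F/(-400) + Q(8)/u(-19, -6))/(455 - 386) = (-252/(-400) + 0/(-17))/(455 - 386) = (-252*(-1/400) + 0*(-1/17))/69 = (63/100 + 0)*(1/69) = (63/100)*(1/69) = 21/2300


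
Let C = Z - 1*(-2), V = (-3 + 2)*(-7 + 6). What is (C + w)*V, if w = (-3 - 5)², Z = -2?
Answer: 64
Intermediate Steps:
V = 1 (V = -1*(-1) = 1)
w = 64 (w = (-8)² = 64)
C = 0 (C = -2 - 1*(-2) = -2 + 2 = 0)
(C + w)*V = (0 + 64)*1 = 64*1 = 64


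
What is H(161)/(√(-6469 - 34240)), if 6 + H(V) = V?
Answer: -155*I*√40709/40709 ≈ -0.76822*I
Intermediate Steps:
H(V) = -6 + V
H(161)/(√(-6469 - 34240)) = (-6 + 161)/(√(-6469 - 34240)) = 155/(√(-40709)) = 155/((I*√40709)) = 155*(-I*√40709/40709) = -155*I*√40709/40709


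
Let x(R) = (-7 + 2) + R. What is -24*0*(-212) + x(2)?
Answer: -3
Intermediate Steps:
x(R) = -5 + R
-24*0*(-212) + x(2) = -24*0*(-212) + (-5 + 2) = 0*(-212) - 3 = 0 - 3 = -3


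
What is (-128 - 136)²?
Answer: 69696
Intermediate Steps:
(-128 - 136)² = (-264)² = 69696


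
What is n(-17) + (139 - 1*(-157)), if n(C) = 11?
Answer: 307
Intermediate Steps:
n(-17) + (139 - 1*(-157)) = 11 + (139 - 1*(-157)) = 11 + (139 + 157) = 11 + 296 = 307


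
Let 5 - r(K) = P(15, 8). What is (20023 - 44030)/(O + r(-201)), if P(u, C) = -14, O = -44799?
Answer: 24007/44780 ≈ 0.53611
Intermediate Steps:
r(K) = 19 (r(K) = 5 - 1*(-14) = 5 + 14 = 19)
(20023 - 44030)/(O + r(-201)) = (20023 - 44030)/(-44799 + 19) = -24007/(-44780) = -24007*(-1/44780) = 24007/44780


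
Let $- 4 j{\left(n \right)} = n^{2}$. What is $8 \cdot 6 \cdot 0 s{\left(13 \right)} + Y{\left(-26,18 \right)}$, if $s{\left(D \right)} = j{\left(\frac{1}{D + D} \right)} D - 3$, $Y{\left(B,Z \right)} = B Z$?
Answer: $-468$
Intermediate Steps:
$j{\left(n \right)} = - \frac{n^{2}}{4}$
$s{\left(D \right)} = -3 - \frac{1}{16 D}$ ($s{\left(D \right)} = - \frac{\left(\frac{1}{D + D}\right)^{2}}{4} D - 3 = - \frac{\left(\frac{1}{2 D}\right)^{2}}{4} D - 3 = - \frac{\frac{1}{4} \frac{1}{D^{2}}}{4} D - 3 = - \frac{1}{16 D^{2}} D - 3 = - \frac{1}{16 D} - 3 = -3 - \frac{1}{16 D}$)
$8 \cdot 6 \cdot 0 s{\left(13 \right)} + Y{\left(-26,18 \right)} = 8 \cdot 6 \cdot 0 \left(-3 - \frac{1}{16 \cdot 13}\right) - 468 = 48 \cdot 0 \left(-3 - \frac{1}{208}\right) - 468 = 0 \left(-3 - \frac{1}{208}\right) - 468 = 0 \left(- \frac{625}{208}\right) - 468 = 0 - 468 = -468$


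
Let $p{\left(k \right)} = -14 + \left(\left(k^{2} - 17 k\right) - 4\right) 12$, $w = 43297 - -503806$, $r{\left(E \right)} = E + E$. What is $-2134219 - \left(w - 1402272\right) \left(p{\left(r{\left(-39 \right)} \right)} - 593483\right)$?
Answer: $-431541790844$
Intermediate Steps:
$r{\left(E \right)} = 2 E$
$w = 547103$ ($w = 43297 + 503806 = 547103$)
$p{\left(k \right)} = -62 - 204 k + 12 k^{2}$ ($p{\left(k \right)} = -14 + \left(-4 + k^{2} - 17 k\right) 12 = -14 - \left(48 - 12 k^{2} + 204 k\right) = -62 - 204 k + 12 k^{2}$)
$-2134219 - \left(w - 1402272\right) \left(p{\left(r{\left(-39 \right)} \right)} - 593483\right) = -2134219 - \left(547103 - 1402272\right) \left(\left(-62 - 204 \cdot 2 \left(-39\right) + 12 \left(2 \left(-39\right)\right)^{2}\right) - 593483\right) = -2134219 - - 855169 \left(\left(-62 - -15912 + 12 \left(-78\right)^{2}\right) - 593483\right) = -2134219 - - 855169 \left(\left(-62 + 15912 + 12 \cdot 6084\right) - 593483\right) = -2134219 - - 855169 \left(\left(-62 + 15912 + 73008\right) - 593483\right) = -2134219 - - 855169 \left(88858 - 593483\right) = -2134219 - \left(-855169\right) \left(-504625\right) = -2134219 - 431539656625 = -431541790844$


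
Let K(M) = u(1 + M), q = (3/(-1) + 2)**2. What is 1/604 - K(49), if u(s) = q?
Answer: -603/604 ≈ -0.99834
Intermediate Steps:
q = 1 (q = (3*(-1) + 2)**2 = (-3 + 2)**2 = (-1)**2 = 1)
u(s) = 1
K(M) = 1
1/604 - K(49) = 1/604 - 1*1 = 1/604 - 1 = -603/604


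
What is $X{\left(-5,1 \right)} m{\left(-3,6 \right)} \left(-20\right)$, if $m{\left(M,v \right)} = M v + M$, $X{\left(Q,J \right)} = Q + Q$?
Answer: $-4200$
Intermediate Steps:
$X{\left(Q,J \right)} = 2 Q$
$m{\left(M,v \right)} = M + M v$
$X{\left(-5,1 \right)} m{\left(-3,6 \right)} \left(-20\right) = 2 \left(-5\right) \left(- 3 \left(1 + 6\right)\right) \left(-20\right) = - 10 \left(\left(-3\right) 7\right) \left(-20\right) = \left(-10\right) \left(-21\right) \left(-20\right) = 210 \left(-20\right) = -4200$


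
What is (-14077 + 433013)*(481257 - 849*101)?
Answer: 165692539488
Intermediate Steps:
(-14077 + 433013)*(481257 - 849*101) = 418936*(481257 - 85749) = 418936*395508 = 165692539488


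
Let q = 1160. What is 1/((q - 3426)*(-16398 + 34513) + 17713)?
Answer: -1/41030877 ≈ -2.4372e-8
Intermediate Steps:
1/((q - 3426)*(-16398 + 34513) + 17713) = 1/((1160 - 3426)*(-16398 + 34513) + 17713) = 1/(-2266*18115 + 17713) = 1/(-41048590 + 17713) = 1/(-41030877) = -1/41030877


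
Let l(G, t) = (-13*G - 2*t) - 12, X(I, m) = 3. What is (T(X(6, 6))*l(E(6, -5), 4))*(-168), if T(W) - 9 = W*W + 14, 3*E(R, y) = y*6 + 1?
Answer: -568064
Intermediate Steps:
E(R, y) = ⅓ + 2*y (E(R, y) = (y*6 + 1)/3 = (6*y + 1)/3 = (1 + 6*y)/3 = ⅓ + 2*y)
T(W) = 23 + W² (T(W) = 9 + (W*W + 14) = 9 + (W² + 14) = 9 + (14 + W²) = 23 + W²)
l(G, t) = -12 - 13*G - 2*t
(T(X(6, 6))*l(E(6, -5), 4))*(-168) = ((23 + 3²)*(-12 - 13*(⅓ + 2*(-5)) - 2*4))*(-168) = ((23 + 9)*(-12 - 13*(⅓ - 10) - 8))*(-168) = (32*(-12 - 13*(-29/3) - 8))*(-168) = (32*(-12 + 377/3 - 8))*(-168) = (32*(317/3))*(-168) = (10144/3)*(-168) = -568064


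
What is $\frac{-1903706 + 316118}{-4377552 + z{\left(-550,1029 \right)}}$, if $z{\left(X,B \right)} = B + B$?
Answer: $\frac{264598}{729249} \approx 0.36284$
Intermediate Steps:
$z{\left(X,B \right)} = 2 B$
$\frac{-1903706 + 316118}{-4377552 + z{\left(-550,1029 \right)}} = \frac{-1903706 + 316118}{-4377552 + 2 \cdot 1029} = - \frac{1587588}{-4377552 + 2058} = - \frac{1587588}{-4375494} = \left(-1587588\right) \left(- \frac{1}{4375494}\right) = \frac{264598}{729249}$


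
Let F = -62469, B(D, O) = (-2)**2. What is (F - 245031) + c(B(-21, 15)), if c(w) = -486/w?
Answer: -615243/2 ≈ -3.0762e+5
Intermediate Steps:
B(D, O) = 4
(F - 245031) + c(B(-21, 15)) = (-62469 - 245031) - 486/4 = -307500 - 486*1/4 = -307500 - 243/2 = -615243/2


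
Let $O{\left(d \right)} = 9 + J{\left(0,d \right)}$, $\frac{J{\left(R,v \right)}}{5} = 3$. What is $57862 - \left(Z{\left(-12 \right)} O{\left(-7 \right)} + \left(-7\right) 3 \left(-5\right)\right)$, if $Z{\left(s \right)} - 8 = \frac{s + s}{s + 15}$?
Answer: $57757$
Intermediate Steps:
$J{\left(R,v \right)} = 15$ ($J{\left(R,v \right)} = 5 \cdot 3 = 15$)
$Z{\left(s \right)} = 8 + \frac{2 s}{15 + s}$ ($Z{\left(s \right)} = 8 + \frac{s + s}{s + 15} = 8 + \frac{2 s}{15 + s}$)
$O{\left(d \right)} = 24$ ($O{\left(d \right)} = 9 + 15 = 24$)
$57862 - \left(Z{\left(-12 \right)} O{\left(-7 \right)} + \left(-7\right) 3 \left(-5\right)\right) = 57862 - \left(\frac{10 \left(12 - 12\right)}{15 - 12} \cdot 24 + \left(-7\right) 3 \left(-5\right)\right) = 57862 - \left(10 \cdot \frac{1}{3} \cdot 0 \cdot 24 - -105\right) = 57862 - \left(10 \cdot \frac{1}{3} \cdot 0 \cdot 24 + 105\right) = 57862 - \left(0 \cdot 24 + 105\right) = 57862 - \left(0 + 105\right) = 57862 - 105 = 57757$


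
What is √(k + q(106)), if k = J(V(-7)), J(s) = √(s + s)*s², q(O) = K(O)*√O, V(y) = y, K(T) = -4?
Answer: √(-4*√106 + 49*I*√14) ≈ 8.5652 + 10.703*I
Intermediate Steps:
q(O) = -4*√O
J(s) = √2*s^(5/2) (J(s) = √(2*s)*s² = (√2*√s)*s² = √2*s^(5/2))
k = 49*I*√14 (k = √2*(-7)^(5/2) = √2*(49*I*√7) = 49*I*√14 ≈ 183.34*I)
√(k + q(106)) = √(49*I*√14 - 4*√106) = √(-4*√106 + 49*I*√14)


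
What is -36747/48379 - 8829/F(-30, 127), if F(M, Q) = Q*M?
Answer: 95710707/61441330 ≈ 1.5578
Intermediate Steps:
F(M, Q) = M*Q
-36747/48379 - 8829/F(-30, 127) = -36747/48379 - 8829/((-30*127)) = -36747*1/48379 - 8829/(-3810) = -36747/48379 - 8829*(-1/3810) = -36747/48379 + 2943/1270 = 95710707/61441330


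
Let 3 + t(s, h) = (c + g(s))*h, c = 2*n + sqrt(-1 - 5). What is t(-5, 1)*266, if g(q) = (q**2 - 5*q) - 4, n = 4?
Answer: 13566 + 266*I*sqrt(6) ≈ 13566.0 + 651.56*I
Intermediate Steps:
g(q) = -4 + q**2 - 5*q
c = 8 + I*sqrt(6) (c = 2*4 + sqrt(-1 - 5) = 8 + sqrt(-6) = 8 + I*sqrt(6) ≈ 8.0 + 2.4495*I)
t(s, h) = -3 + h*(4 + s**2 - 5*s + I*sqrt(6)) (t(s, h) = -3 + ((8 + I*sqrt(6)) + (-4 + s**2 - 5*s))*h = -3 + (4 + s**2 - 5*s + I*sqrt(6))*h = -3 + h*(4 + s**2 - 5*s + I*sqrt(6)))
t(-5, 1)*266 = (-3 + 1*(8 + I*sqrt(6)) - 1*1*(4 - 1*(-5)**2 + 5*(-5)))*266 = (-3 + (8 + I*sqrt(6)) - 1*1*(4 - 1*25 - 25))*266 = (-3 + (8 + I*sqrt(6)) - 1*1*(4 - 25 - 25))*266 = (-3 + (8 + I*sqrt(6)) - 1*1*(-46))*266 = (-3 + (8 + I*sqrt(6)) + 46)*266 = (51 + I*sqrt(6))*266 = 13566 + 266*I*sqrt(6)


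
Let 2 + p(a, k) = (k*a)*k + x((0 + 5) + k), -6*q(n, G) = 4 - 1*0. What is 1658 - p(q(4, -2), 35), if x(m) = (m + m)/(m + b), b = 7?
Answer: 348970/141 ≈ 2475.0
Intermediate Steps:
q(n, G) = -⅔ (q(n, G) = -(4 - 1*0)/6 = -(4 + 0)/6 = -⅙*4 = -⅔)
x(m) = 2*m/(7 + m) (x(m) = (m + m)/(m + 7) = (2*m)/(7 + m) = 2*m/(7 + m))
p(a, k) = -2 + a*k² + 2*(5 + k)/(12 + k) (p(a, k) = -2 + ((k*a)*k + 2*((0 + 5) + k)/(7 + ((0 + 5) + k))) = -2 + ((a*k)*k + 2*(5 + k)/(7 + (5 + k))) = -2 + (a*k² + 2*(5 + k)/(12 + k)) = -2 + a*k² + 2*(5 + k)/(12 + k))
1658 - p(q(4, -2), 35) = 1658 - (-14 - ⅔*35³ + 12*(-⅔)*35²)/(12 + 35) = 1658 - (-14 - ⅔*42875 + 12*(-⅔)*1225)/47 = 1658 - (-14 - 85750/3 - 9800)/47 = 1658 - (-115192)/(47*3) = 1658 - 1*(-115192/141) = 1658 + 115192/141 = 348970/141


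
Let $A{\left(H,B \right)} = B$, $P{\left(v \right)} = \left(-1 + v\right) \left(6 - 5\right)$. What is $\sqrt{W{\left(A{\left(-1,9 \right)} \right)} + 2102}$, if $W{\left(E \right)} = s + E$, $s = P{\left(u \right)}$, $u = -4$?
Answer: $9 \sqrt{26} \approx 45.891$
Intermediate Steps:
$P{\left(v \right)} = -1 + v$ ($P{\left(v \right)} = \left(-1 + v\right) 1 = -1 + v$)
$s = -5$ ($s = -1 - 4 = -5$)
$W{\left(E \right)} = -5 + E$
$\sqrt{W{\left(A{\left(-1,9 \right)} \right)} + 2102} = \sqrt{\left(-5 + 9\right) + 2102} = \sqrt{4 + 2102} = \sqrt{2106} = 9 \sqrt{26}$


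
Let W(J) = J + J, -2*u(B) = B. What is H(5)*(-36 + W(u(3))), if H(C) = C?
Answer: -195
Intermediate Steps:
u(B) = -B/2
W(J) = 2*J
H(5)*(-36 + W(u(3))) = 5*(-36 + 2*(-1/2*3)) = 5*(-36 + 2*(-3/2)) = 5*(-36 - 3) = 5*(-39) = -195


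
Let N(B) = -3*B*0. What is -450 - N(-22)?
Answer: -450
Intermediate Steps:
N(B) = 0
-450 - N(-22) = -450 - 1*0 = -450 + 0 = -450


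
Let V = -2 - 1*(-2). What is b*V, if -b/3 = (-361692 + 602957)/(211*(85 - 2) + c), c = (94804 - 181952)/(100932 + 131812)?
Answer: 0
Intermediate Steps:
c = -21787/58186 (c = -87148/232744 = -87148*1/232744 = -21787/58186 ≈ -0.37444)
V = 0 (V = -2 + 2 = 0)
b = -42114735870/1018989631 (b = -3*(-361692 + 602957)/(211*(85 - 2) - 21787/58186) = -723795/(211*83 - 21787/58186) = -723795/(17513 - 21787/58186) = -723795/1018989631/58186 = -723795*58186/1018989631 = -3*14038245290/1018989631 = -42114735870/1018989631 ≈ -41.330)
b*V = -42114735870/1018989631*0 = 0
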